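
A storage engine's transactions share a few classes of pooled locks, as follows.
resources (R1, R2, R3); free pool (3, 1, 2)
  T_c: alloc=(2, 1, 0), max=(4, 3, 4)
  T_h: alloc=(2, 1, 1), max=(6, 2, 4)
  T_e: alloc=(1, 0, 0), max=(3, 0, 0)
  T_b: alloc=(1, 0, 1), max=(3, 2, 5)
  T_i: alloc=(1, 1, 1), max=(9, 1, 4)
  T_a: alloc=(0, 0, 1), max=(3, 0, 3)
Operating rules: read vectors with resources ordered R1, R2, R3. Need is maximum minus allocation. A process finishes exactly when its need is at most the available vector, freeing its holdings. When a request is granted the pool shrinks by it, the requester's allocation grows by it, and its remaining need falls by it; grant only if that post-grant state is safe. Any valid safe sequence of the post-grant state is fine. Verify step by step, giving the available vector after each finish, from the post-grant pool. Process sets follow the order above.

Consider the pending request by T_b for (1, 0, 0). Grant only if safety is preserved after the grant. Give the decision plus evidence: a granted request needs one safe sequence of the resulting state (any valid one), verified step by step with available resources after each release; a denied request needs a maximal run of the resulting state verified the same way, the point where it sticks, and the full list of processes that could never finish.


DENY. Granting would leave the state unsafe.
Key observation: after T_e, T_a the pool peaks at (3, 1, 3), and each blocked process is short somewhere: T_c on R2, R3; T_h on R1; T_b on R2, R3; T_i on R1.
Pretend the grant happened; the run T_e, T_a goes as far as possible. Walking it through:
  pool = (2, 1, 2)
  T_e needs (2, 0, 0) <= (2, 1, 2) -> finishes; pool += (1, 0, 0) = (3, 1, 2)
  T_a needs (3, 0, 2) <= (3, 1, 2) -> finishes; pool += (0, 0, 1) = (3, 1, 3)
  T_c still needs (2, 2, 4) but only (3, 1, 3) is free — short on R2 and R3
  T_h still needs (4, 1, 3) but only (3, 1, 3) is free — short on R1
  T_b still needs (1, 2, 4) but only (3, 1, 3) is free — short on R2 and R3
  T_i still needs (8, 0, 3) but only (3, 1, 3) is free — short on R1
Processes that could never finish after the grant: T_c, T_h, T_b and T_i.


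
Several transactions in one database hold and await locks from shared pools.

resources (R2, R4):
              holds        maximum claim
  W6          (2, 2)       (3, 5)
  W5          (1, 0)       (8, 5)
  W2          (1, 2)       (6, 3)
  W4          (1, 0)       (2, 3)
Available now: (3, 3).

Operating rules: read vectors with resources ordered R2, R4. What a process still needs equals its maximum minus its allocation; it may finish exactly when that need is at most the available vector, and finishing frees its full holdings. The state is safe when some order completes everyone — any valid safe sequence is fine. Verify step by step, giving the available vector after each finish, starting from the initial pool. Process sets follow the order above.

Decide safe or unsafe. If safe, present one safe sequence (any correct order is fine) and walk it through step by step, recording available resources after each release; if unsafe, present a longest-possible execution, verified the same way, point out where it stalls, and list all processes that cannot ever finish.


SAFE, for example via the order W6, W4, W2, W5.
Key observation: W6 is the earliest step where a requested resource binds exactly: need (1, 3), pool (3, 3) at its turn.
Check, step by step:
  pool = (3, 3)
  W6 needs (1, 3) <= (3, 3) -> finishes; pool += (2, 2) = (5, 5)
  W4 needs (1, 3) <= (5, 5) -> finishes; pool += (1, 0) = (6, 5)
  W2 needs (5, 1) <= (6, 5) -> finishes; pool += (1, 2) = (7, 7)
  W5 needs (7, 5) <= (7, 7) -> finishes; pool += (1, 0) = (8, 7)


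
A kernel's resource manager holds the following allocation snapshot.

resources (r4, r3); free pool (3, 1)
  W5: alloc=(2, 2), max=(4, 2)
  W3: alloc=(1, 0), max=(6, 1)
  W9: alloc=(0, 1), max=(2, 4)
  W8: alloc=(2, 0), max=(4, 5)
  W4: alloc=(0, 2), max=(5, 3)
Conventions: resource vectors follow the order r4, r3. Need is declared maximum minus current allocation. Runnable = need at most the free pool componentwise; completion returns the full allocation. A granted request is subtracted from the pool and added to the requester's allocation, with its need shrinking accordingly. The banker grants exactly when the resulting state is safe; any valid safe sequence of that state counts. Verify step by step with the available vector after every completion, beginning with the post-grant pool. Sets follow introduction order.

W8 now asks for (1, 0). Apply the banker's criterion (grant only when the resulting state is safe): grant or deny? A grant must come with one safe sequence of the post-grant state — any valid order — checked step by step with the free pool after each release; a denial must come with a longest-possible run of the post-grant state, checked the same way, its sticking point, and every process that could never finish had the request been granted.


DENY — the pretend-granted state is unsafe.
Key observation: after W5, W9 the pool peaks at (4, 4), and each blocked process is short somewhere: W3 on r4; W8 on r3; W4 on r4.
On the post-grant state, W5, W9 is a maximal run — nothing extends it. Check, step by step:
  pool = (2, 1)
  run W5 (needs (2, 0), free (2, 1)); after release of (2, 2) the pool is (4, 3)
  run W9 (needs (2, 3), free (4, 3)); after release of (0, 1) the pool is (4, 4)
  W3 still needs (5, 1) but only (4, 4) is free — short on r4
  W8 still needs (1, 5) but only (4, 4) is free — short on r3
  W4 still needs (5, 1) but only (4, 4) is free — short on r4
Post-grant, the permanently blocked set is W3, W8 and W4.


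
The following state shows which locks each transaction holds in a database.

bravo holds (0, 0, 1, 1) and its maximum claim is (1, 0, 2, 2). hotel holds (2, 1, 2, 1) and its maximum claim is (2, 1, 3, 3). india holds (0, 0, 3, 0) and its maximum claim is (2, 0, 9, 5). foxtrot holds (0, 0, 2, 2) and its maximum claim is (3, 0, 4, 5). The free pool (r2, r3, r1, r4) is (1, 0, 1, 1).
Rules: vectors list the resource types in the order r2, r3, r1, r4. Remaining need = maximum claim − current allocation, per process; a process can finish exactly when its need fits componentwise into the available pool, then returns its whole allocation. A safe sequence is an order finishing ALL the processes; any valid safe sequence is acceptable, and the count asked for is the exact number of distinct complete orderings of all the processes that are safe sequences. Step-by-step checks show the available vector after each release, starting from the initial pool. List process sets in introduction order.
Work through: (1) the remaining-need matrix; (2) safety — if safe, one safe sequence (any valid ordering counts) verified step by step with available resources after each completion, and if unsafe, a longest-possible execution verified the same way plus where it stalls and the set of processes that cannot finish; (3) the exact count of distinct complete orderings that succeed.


(1) Remaining need (order r2, r3, r1, r4):
  bravo: (1, 0, 1, 1)
  hotel: (0, 0, 1, 2)
  india: (2, 0, 6, 5)
  foxtrot: (3, 0, 2, 3)
(2) SAFE — a valid safe sequence is bravo, hotel, foxtrot, india.
Key observation: bravo is the earliest step where a requested resource binds exactly: need (1, 0, 1, 1), pool (1, 0, 1, 1) at its turn.
Verifying each step:
  pool = (1, 0, 1, 1)
  run bravo (needs (1, 0, 1, 1), free (1, 0, 1, 1)); after release of (0, 0, 1, 1) the pool is (1, 0, 2, 2)
  run hotel (needs (0, 0, 1, 2), free (1, 0, 2, 2)); after release of (2, 1, 2, 1) the pool is (3, 1, 4, 3)
  run foxtrot (needs (3, 0, 2, 3), free (3, 1, 4, 3)); after release of (0, 0, 2, 2) the pool is (3, 1, 6, 5)
  run india (needs (2, 0, 6, 5), free (3, 1, 6, 5)); after release of (0, 0, 3, 0) the pool is (3, 1, 9, 5)
(3) The exact count: 1 of the possible complete orderings is a safe sequence.


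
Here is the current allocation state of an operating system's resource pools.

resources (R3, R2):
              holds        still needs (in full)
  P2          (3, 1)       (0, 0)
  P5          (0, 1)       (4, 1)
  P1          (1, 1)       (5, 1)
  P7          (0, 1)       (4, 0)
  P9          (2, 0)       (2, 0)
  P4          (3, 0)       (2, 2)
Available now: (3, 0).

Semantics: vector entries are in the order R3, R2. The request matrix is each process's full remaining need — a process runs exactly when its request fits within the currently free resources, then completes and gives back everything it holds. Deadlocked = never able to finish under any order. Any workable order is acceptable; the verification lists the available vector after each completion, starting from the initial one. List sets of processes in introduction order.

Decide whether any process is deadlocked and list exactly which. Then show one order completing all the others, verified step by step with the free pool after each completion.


No process is deadlocked.
Key observation: there is always a runnable process — P2 first — so the state unwinds completely.
One completion order for the rest: P2, P5, P4, P9, P7, P1. Check, step by step:
  pool = (3, 0)
  P2 needs (0, 0) <= (3, 0) -> finishes; pool += (3, 1) = (6, 1)
  P5 needs (4, 1) <= (6, 1) -> finishes; pool += (0, 1) = (6, 2)
  P4 needs (2, 2) <= (6, 2) -> finishes; pool += (3, 0) = (9, 2)
  P9 needs (2, 0) <= (9, 2) -> finishes; pool += (2, 0) = (11, 2)
  P7 needs (4, 0) <= (11, 2) -> finishes; pool += (0, 1) = (11, 3)
  P1 needs (5, 1) <= (11, 3) -> finishes; pool += (1, 1) = (12, 4)


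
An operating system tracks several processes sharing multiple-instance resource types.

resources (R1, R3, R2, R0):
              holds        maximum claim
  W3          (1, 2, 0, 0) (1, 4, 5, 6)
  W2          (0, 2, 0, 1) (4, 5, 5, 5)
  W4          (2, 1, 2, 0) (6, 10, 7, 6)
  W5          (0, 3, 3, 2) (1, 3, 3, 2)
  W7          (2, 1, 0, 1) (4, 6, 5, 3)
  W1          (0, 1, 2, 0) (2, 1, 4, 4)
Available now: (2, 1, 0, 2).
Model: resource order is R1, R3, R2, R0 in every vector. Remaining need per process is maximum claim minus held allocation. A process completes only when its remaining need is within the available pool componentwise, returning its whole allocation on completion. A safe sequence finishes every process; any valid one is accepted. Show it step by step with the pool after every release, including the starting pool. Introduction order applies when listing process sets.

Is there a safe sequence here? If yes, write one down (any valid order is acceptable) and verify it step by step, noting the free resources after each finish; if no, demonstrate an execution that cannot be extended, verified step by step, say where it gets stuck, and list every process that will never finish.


SAFE — a valid safe sequence is W5, W1, W7, W2, W3, W4.
Key observation: reading the order forward, W1 is the first process whose need (2, 0, 2, 4) meets the free pool (2, 4, 3, 4) exactly on a resource it requests.
Walking it through:
  pool = (2, 1, 0, 2)
  W5: need (1, 0, 0, 0) fits (2, 1, 0, 2); releases (0, 3, 3, 2), pool now (2, 4, 3, 4)
  W1: need (2, 0, 2, 4) fits (2, 4, 3, 4); releases (0, 1, 2, 0), pool now (2, 5, 5, 4)
  W7: need (2, 5, 5, 2) fits (2, 5, 5, 4); releases (2, 1, 0, 1), pool now (4, 6, 5, 5)
  W2: need (4, 3, 5, 4) fits (4, 6, 5, 5); releases (0, 2, 0, 1), pool now (4, 8, 5, 6)
  W3: need (0, 2, 5, 6) fits (4, 8, 5, 6); releases (1, 2, 0, 0), pool now (5, 10, 5, 6)
  W4: need (4, 9, 5, 6) fits (5, 10, 5, 6); releases (2, 1, 2, 0), pool now (7, 11, 7, 6)


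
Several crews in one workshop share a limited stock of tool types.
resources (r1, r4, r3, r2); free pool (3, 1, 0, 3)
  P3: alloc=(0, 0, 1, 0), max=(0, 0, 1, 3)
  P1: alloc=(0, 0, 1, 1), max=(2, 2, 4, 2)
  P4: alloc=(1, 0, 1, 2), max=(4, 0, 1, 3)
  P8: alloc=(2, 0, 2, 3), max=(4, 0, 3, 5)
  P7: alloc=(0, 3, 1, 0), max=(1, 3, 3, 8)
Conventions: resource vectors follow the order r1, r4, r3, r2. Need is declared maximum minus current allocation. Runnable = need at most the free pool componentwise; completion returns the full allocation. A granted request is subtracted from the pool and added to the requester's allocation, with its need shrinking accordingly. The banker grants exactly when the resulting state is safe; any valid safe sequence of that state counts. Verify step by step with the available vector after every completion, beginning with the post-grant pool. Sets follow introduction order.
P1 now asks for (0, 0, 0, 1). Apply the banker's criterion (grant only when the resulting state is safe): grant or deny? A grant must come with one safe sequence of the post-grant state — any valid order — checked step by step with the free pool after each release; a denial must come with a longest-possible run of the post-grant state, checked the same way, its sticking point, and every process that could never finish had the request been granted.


DENY — the pretend-granted state is unsafe.
Key observation: after P4, P3, P8 the pool peaks at (6, 1, 4, 7), and each blocked process is short somewhere: P1 on r4; P7 on r2.
On the post-grant state, P4, P3, P8 is a maximal run — nothing extends it. Check, step by step:
  pool = (3, 1, 0, 2)
  P4 needs (3, 0, 0, 1) <= (3, 1, 0, 2) -> finishes; pool += (1, 0, 1, 2) = (4, 1, 1, 4)
  P3 needs (0, 0, 0, 3) <= (4, 1, 1, 4) -> finishes; pool += (0, 0, 1, 0) = (4, 1, 2, 4)
  P8 needs (2, 0, 1, 2) <= (4, 1, 2, 4) -> finishes; pool += (2, 0, 2, 3) = (6, 1, 4, 7)
  blocked: P1 wants (2, 2, 3, 0), pool (6, 1, 4, 7) — not enough r4
  blocked: P7 wants (1, 0, 2, 8), pool (6, 1, 4, 7) — not enough r2
Processes that could never finish after the grant: P1 and P7.


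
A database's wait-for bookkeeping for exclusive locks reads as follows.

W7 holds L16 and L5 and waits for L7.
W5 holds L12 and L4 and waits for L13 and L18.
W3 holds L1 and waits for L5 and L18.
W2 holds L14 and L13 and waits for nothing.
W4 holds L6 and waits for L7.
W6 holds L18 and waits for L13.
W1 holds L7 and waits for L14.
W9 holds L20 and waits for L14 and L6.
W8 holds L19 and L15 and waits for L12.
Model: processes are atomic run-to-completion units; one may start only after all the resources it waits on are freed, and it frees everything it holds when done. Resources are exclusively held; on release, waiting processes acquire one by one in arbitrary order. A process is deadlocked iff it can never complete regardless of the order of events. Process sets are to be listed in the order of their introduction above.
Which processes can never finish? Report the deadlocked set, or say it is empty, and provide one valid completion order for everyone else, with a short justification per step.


No process is deadlocked.
Key observation: there is no circular wait here — follow any chain and it reaches a process that is free to run now.
A valid finishing order for the others: W2, W1, W6, W4, W7, W5, W8, W3, W9.
Verifying each step:
  run W2 (it waits on nothing); releases L14 and L13
  W1 waits on L14 — all released -> runs and releases L7
  W6 waits on L13 — all released -> runs and releases L18
  W4 waits on L7 — all released -> runs and releases L6
  W7 waits on L7 — all released -> runs and releases L16 and L5
  W5 waits on L13 and L18 — all released -> runs and releases L12 and L4
  W8 waits on L12 — all released -> runs and releases L19 and L15
  W3 waits on L5 and L18 — all released -> runs and releases L1
  W9 waits on L14 and L6 — all released -> runs and releases L20


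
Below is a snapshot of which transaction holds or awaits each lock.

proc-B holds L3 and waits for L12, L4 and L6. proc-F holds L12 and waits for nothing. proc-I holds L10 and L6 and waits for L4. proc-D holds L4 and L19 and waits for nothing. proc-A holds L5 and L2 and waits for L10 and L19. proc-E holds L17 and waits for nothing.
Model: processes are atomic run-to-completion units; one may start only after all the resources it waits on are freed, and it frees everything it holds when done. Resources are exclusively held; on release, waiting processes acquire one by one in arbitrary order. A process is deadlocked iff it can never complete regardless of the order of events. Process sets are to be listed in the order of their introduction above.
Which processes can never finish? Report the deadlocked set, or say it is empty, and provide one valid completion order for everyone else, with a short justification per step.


The deadlocked set is empty.
Key observation: every chain of waits terminates; starting from the processes that wait on nothing, all the rest unlock in turn.
The rest can finish in the order proc-F, proc-D, proc-I, proc-E, proc-A, proc-B.
Step-by-step check:
  proc-F waits on nothing -> runs at once and releases L12
  proc-D waits on nothing -> runs at once and releases L4 and L19
  proc-I waits on L4 — all released -> runs and releases L10 and L6
  proc-E waits on nothing -> runs at once and releases L17
  proc-A waits on L10 and L19 — all released -> runs and releases L5 and L2
  proc-B waits on L12, L4 and L6 — all released -> runs and releases L3


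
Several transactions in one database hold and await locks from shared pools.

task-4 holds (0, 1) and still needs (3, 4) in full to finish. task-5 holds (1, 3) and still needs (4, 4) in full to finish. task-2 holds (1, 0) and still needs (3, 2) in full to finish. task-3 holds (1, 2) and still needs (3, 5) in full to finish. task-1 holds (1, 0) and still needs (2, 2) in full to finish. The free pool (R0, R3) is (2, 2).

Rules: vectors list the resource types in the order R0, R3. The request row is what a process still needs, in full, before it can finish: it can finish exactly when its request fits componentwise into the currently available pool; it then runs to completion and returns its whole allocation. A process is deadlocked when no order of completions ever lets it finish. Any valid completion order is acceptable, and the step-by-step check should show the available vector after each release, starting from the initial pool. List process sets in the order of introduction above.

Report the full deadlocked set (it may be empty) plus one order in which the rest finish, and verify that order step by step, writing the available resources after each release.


Deadlocked: task-4, task-5 and task-3.
Key observation: task-1, task-2 can finish, but then (4, 2) is all there is, and the blocked group's R3 demands exceed it.
One completion order for the rest: task-1, task-2. Walking it through:
  pool = (2, 2)
  task-1: need (2, 2) fits (2, 2); releases (1, 0), pool now (3, 2)
  task-2: need (3, 2) fits (3, 2); releases (1, 0), pool now (4, 2)
None of the blocked processes ever fits:
  task-4 still needs (3, 4) but only (4, 2) is free — short on R3
  task-5 still needs (4, 4) but only (4, 2) is free — short on R3
  task-3 still needs (3, 5) but only (4, 2) is free — short on R3


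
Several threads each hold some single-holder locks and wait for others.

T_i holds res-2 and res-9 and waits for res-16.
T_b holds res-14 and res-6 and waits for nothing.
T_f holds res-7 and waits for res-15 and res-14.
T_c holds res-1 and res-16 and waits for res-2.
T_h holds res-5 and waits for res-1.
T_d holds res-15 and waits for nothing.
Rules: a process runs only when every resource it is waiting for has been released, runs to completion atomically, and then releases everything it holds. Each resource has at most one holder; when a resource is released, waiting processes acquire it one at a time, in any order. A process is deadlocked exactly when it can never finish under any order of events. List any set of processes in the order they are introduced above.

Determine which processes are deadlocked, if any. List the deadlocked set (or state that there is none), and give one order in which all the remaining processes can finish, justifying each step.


The deadlocked set is T_i, T_c and T_h.
Key observation: along T_i -> T_c -> T_i, each member waits on what the next one holds — a deadlock; T_h waits into the deadlock from upstream.
One completion order for the rest: T_b, T_d, T_f.
Walking it through:
  T_b: no waits; runs immediately, freeing res-14 and res-6
  T_d: no waits; runs immediately, freeing res-15
  T_f: everything it awaited (res-15 and res-14) is free; runs, freeing res-7


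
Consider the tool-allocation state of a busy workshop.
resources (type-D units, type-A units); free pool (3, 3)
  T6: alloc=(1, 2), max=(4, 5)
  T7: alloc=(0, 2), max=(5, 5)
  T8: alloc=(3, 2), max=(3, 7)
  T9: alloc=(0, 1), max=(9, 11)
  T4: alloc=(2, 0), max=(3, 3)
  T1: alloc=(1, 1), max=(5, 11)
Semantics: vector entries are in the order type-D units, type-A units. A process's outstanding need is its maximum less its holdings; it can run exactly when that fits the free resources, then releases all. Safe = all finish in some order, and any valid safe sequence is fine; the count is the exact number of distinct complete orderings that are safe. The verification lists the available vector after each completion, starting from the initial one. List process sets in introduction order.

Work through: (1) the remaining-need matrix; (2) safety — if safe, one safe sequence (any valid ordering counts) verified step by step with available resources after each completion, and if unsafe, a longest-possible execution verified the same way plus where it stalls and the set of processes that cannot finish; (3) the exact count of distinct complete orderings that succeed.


(1) Need matrix, components ordered type-D units, type-A units:
  T6: (3, 3)
  T7: (5, 3)
  T8: (0, 5)
  T9: (9, 10)
  T4: (1, 3)
  T1: (4, 10)
(2) The state is UNSAFE.
Key observation: type-A units is the bottleneck — with T6, T8, T4, T7 done the pool holds (9, 9), short of every remaining need.
A maximal execution: T6, T8, T4, T7 — then nothing else fits. Step-by-step check:
  pool = (3, 3)
  T6 needs (3, 3) <= (3, 3) -> finishes; pool += (1, 2) = (4, 5)
  T8 needs (0, 5) <= (4, 5) -> finishes; pool += (3, 2) = (7, 7)
  T4 needs (1, 3) <= (7, 7) -> finishes; pool += (2, 0) = (9, 7)
  T7 needs (5, 3) <= (9, 7) -> finishes; pool += (0, 2) = (9, 9)
  T9 cannot run: need (9, 10) vs free (9, 9) (insufficient type-A units)
  T1 cannot run: need (4, 10) vs free (9, 9) (insufficient type-A units)
Never able to finish: T9 and T1.
(3) Precisely 0 of the possible complete orderings are safe sequences.


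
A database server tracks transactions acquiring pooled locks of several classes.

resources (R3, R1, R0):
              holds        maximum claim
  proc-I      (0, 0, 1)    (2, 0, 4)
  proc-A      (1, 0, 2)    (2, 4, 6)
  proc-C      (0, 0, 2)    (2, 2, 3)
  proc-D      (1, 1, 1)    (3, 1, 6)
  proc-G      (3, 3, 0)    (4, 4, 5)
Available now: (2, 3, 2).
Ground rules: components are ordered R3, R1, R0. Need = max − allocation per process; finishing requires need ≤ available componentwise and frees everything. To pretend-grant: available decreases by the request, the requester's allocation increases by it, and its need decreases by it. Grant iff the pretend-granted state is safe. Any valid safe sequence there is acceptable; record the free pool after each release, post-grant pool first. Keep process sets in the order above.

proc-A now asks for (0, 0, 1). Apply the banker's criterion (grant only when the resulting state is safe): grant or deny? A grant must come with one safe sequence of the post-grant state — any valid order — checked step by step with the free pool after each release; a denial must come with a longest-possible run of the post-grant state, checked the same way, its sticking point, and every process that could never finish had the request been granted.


DENY — the pretend-granted state is unsafe.
Key observation: after proc-C, proc-I the pool peaks at (2, 3, 4), and each blocked process is short somewhere: proc-A on R1; proc-D on R0; proc-G on R0.
Pretend the grant happened; the run proc-C, proc-I goes as far as possible. Verifying each step:
  pool = (2, 3, 1)
  run proc-C (needs (2, 2, 1), free (2, 3, 1)); after release of (0, 0, 2) the pool is (2, 3, 3)
  run proc-I (needs (2, 0, 3), free (2, 3, 3)); after release of (0, 0, 1) the pool is (2, 3, 4)
  proc-A cannot run: need (1, 4, 3) vs free (2, 3, 4) (insufficient R1)
  proc-D cannot run: need (2, 0, 5) vs free (2, 3, 4) (insufficient R0)
  proc-G cannot run: need (1, 1, 5) vs free (2, 3, 4) (insufficient R0)
Had the request been granted, proc-A, proc-D and proc-G could never finish.


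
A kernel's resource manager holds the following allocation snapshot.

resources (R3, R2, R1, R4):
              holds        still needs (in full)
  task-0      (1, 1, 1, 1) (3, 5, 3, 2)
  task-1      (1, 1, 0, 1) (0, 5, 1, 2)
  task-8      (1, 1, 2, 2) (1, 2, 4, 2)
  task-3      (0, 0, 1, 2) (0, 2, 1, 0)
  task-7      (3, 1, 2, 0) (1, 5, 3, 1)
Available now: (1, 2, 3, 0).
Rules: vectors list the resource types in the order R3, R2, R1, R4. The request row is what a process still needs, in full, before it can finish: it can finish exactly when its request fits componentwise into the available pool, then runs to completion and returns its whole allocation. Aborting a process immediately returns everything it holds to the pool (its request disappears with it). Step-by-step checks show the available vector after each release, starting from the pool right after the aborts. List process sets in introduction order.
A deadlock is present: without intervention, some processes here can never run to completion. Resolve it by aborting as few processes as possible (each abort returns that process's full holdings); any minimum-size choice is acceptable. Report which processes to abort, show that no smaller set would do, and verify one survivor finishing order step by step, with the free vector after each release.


Abort task-0 and task-1.
Key observation: before aborting task-0 and task-1, task-7 was permanently blocked — no order could ever run it; afterwards it completes at step 2.
Why nothing smaller works — every single abort fails: task-0 alone leaves task-1 blocked (short on R2); task-1 alone leaves task-0 blocked (short on R2); task-8 alone leaves task-0 blocked (short on R3 and R2); task-3 alone leaves task-0 blocked (short on R3 and R2); task-7 alone leaves task-0 blocked (short on R2).
One survivor order: task-8, task-7, task-3. Verifying each step (post-abort pool first):
  pool = (3, 4, 4, 2)
  run task-8 (needs (1, 2, 4, 2), free (3, 4, 4, 2)); after release of (1, 1, 2, 2) the pool is (4, 5, 6, 4)
  run task-7 (needs (1, 5, 3, 1), free (4, 5, 6, 4)); after release of (3, 1, 2, 0) the pool is (7, 6, 8, 4)
  run task-3 (needs (0, 2, 1, 0), free (7, 6, 8, 4)); after release of (0, 0, 1, 2) the pool is (7, 6, 9, 6)


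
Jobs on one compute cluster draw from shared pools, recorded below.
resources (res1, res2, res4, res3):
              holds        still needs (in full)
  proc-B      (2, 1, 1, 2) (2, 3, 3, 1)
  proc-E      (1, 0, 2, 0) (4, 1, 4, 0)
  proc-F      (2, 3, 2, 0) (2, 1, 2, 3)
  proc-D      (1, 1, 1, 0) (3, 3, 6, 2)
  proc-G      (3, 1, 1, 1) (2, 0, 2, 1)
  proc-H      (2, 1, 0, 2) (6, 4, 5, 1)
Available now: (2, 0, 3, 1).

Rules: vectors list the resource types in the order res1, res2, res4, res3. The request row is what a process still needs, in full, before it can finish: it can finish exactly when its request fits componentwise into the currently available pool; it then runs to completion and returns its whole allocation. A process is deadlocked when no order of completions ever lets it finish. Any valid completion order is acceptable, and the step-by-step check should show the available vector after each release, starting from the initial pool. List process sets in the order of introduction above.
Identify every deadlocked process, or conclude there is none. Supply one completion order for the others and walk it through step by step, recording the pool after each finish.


The deadlocked set is proc-B, proc-F, proc-D and proc-H.
Key observation: after proc-G, proc-E the pool peaks at (6, 1, 6, 2), and each blocked process is short somewhere: proc-B on res2; proc-F on res3; proc-D on res2; proc-H on res2.
A valid finishing order for the others: proc-G, proc-E. Step-by-step check:
  pool = (2, 0, 3, 1)
  proc-G needs (2, 0, 2, 1) <= (2, 0, 3, 1) -> finishes; pool += (3, 1, 1, 1) = (5, 1, 4, 2)
  proc-E needs (4, 1, 4, 0) <= (5, 1, 4, 2) -> finishes; pool += (1, 0, 2, 0) = (6, 1, 6, 2)
The stuck group stays short no matter what:
  proc-B still needs (2, 3, 3, 1) but only (6, 1, 6, 2) is free — short on res2
  proc-F still needs (2, 1, 2, 3) but only (6, 1, 6, 2) is free — short on res3
  proc-D still needs (3, 3, 6, 2) but only (6, 1, 6, 2) is free — short on res2
  proc-H still needs (6, 4, 5, 1) but only (6, 1, 6, 2) is free — short on res2


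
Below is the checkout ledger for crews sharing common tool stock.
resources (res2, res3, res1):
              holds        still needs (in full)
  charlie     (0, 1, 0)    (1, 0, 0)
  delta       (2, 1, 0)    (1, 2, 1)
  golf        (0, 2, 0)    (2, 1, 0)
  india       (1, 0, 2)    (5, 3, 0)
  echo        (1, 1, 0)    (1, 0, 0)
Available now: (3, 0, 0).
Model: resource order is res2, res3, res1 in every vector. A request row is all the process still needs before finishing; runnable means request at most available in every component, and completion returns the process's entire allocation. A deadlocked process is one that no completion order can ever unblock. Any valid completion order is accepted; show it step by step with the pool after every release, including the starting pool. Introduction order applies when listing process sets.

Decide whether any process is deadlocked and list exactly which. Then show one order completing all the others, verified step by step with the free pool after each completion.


Deadlocked set: delta and india.
Key observation: after charlie, golf, echo the pool peaks at (4, 4, 0), and each blocked process is short somewhere: delta on res1; india on res2.
One completion order for the rest: charlie, golf, echo. Walking it through:
  pool = (3, 0, 0)
  charlie: need (1, 0, 0) fits (3, 0, 0); releases (0, 1, 0), pool now (3, 1, 0)
  golf: need (2, 1, 0) fits (3, 1, 0); releases (0, 2, 0), pool now (3, 3, 0)
  echo: need (1, 0, 0) fits (3, 3, 0); releases (1, 1, 0), pool now (4, 4, 0)
None of the blocked processes ever fits:
  delta still needs (1, 2, 1) but only (4, 4, 0) is free — short on res1
  india still needs (5, 3, 0) but only (4, 4, 0) is free — short on res2


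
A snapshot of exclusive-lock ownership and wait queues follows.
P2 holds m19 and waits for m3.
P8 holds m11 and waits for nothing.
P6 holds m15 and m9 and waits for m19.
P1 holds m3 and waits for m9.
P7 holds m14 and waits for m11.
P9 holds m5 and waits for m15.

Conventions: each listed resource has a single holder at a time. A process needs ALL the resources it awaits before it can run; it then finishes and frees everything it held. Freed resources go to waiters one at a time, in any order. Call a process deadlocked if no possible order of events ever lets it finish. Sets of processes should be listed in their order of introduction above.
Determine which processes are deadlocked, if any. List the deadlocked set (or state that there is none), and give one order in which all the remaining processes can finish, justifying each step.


The deadlocked set is P2, P6, P1 and P9.
Key observation: along P2 -> P1 -> P6 -> P2, each member waits on what the next one holds — a deadlock; P9 waits into the deadlock from upstream.
One completion order for the rest: P8, P7.
Check, step by step:
  run P8 (it waits on nothing); releases m11
  P7: everything it awaited (m11) is free; runs, freeing m14


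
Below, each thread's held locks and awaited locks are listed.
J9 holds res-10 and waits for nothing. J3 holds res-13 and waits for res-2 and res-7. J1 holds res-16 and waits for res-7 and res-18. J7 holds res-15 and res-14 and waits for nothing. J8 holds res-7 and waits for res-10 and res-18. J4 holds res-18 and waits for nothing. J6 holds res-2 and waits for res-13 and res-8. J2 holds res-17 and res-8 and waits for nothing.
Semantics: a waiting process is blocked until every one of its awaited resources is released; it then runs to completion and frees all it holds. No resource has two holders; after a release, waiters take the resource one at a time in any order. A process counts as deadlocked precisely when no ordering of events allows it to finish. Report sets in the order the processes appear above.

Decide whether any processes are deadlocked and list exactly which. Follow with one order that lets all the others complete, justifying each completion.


The deadlocked set is J3 and J6.
Key observation: the wait chain closes on itself along J3 -> J6 -> J3; no other process is dragged down with it.
A valid finishing order for the others: J4, J9, J7, J8, J2, J1.
Verifying each step:
  J4 waits on nothing -> runs at once and releases res-18
  J9 waits on nothing -> runs at once and releases res-10
  J7 waits on nothing -> runs at once and releases res-15 and res-14
  J8: everything it awaited (res-10 and res-18) is free; runs, freeing res-7
  J2 waits on nothing -> runs at once and releases res-17 and res-8
  J1: everything it awaited (res-7 and res-18) is free; runs, freeing res-16


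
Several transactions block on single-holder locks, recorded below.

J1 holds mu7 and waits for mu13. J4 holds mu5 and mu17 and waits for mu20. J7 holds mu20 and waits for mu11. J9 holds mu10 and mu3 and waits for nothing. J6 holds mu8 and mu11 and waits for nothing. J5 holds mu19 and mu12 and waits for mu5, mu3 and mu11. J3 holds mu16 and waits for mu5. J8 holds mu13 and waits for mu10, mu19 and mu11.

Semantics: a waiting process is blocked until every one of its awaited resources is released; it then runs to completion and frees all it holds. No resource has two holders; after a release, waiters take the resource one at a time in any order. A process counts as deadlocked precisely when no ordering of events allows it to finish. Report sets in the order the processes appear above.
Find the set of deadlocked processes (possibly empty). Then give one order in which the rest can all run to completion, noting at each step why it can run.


Nothing here is deadlocked.
Key observation: there is no circular wait here — follow any chain and it reaches a process that is free to run now.
The rest can finish in the order J6, J7, J4, J9, J5, J8, J1, J3.
Step-by-step check:
  run J6 (it waits on nothing); releases mu8 and mu11
  run J7 (all its waits — mu11 — are resolved); releases mu20
  run J4 (all its waits — mu20 — are resolved); releases mu5 and mu17
  run J9 (it waits on nothing); releases mu10 and mu3
  run J5 (all its waits — mu5, mu3 and mu11 — are resolved); releases mu19 and mu12
  run J8 (all its waits — mu10, mu19 and mu11 — are resolved); releases mu13
  run J1 (all its waits — mu13 — are resolved); releases mu7
  run J3 (all its waits — mu5 — are resolved); releases mu16


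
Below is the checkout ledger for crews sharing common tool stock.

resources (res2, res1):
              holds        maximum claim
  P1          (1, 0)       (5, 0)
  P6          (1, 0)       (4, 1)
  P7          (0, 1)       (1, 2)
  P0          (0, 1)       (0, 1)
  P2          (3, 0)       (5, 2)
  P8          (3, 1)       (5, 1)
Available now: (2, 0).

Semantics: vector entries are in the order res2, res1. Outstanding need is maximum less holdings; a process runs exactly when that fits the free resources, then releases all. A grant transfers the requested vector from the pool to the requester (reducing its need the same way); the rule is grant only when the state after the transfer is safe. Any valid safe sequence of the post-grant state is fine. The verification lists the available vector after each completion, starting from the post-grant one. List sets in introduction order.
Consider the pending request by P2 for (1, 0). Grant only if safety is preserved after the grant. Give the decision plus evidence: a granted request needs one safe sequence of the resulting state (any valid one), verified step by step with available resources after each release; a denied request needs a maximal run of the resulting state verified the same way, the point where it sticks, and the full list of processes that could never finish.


GRANT. The post-grant state is safe; one safe sequence: P0, P7, P2, P8, P1, P6.
Key observation: after the grant the pool drops to (1, 0), which still lets P0 finish first and unwind the rest.
Check on the post-grant state, step by step:
  pool = (1, 0)
  P0: need (0, 0) fits (1, 0); releases (0, 1), pool now (1, 1)
  P7: need (1, 1) fits (1, 1); releases (0, 1), pool now (1, 2)
  P2: need (1, 2) fits (1, 2); releases (4, 0), pool now (5, 2)
  P8: need (2, 0) fits (5, 2); releases (3, 1), pool now (8, 3)
  P1: need (4, 0) fits (8, 3); releases (1, 0), pool now (9, 3)
  P6: need (3, 1) fits (9, 3); releases (1, 0), pool now (10, 3)


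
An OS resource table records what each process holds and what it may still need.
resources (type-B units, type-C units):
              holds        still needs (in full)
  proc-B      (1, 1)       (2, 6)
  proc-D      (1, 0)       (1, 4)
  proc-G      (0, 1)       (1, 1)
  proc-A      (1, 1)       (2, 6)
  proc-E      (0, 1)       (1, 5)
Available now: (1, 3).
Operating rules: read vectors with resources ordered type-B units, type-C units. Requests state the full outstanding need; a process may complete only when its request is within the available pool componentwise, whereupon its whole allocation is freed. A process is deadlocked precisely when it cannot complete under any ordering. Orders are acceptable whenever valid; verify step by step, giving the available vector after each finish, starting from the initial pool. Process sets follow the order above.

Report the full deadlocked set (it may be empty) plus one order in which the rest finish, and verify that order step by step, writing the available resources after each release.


The deadlocked set is proc-B, proc-A and proc-E.
Key observation: no order helps: past proc-G, proc-D, the free pool tops out at (2, 4), below what each blocked process needs in type-C units.
The rest can finish in the order proc-G, proc-D. Verifying each step:
  pool = (1, 3)
  proc-G: need (1, 1) fits (1, 3); releases (0, 1), pool now (1, 4)
  proc-D: need (1, 4) fits (1, 4); releases (1, 0), pool now (2, 4)
None of the blocked processes ever fits:
  proc-B cannot run: need (2, 6) vs free (2, 4) (insufficient type-C units)
  proc-A cannot run: need (2, 6) vs free (2, 4) (insufficient type-C units)
  proc-E cannot run: need (1, 5) vs free (2, 4) (insufficient type-C units)


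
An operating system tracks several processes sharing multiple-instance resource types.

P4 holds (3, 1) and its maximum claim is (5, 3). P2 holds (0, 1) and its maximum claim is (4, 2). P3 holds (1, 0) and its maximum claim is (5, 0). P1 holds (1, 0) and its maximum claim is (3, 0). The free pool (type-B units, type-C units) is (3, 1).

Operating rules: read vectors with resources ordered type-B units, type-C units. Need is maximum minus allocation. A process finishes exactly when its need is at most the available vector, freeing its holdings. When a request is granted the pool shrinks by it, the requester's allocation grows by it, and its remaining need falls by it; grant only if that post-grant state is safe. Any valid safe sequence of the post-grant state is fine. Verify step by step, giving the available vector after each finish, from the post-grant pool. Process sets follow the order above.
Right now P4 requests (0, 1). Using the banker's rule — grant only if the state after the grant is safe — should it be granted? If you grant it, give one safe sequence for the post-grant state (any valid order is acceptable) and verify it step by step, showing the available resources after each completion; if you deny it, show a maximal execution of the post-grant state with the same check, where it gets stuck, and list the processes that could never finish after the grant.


DENY. Granting would leave the state unsafe.
Key observation: P1, P3 can finish, but then (5, 0) is all there is, and the blocked group's type-C units demands exceed it.
Pretend the grant happened; the run P1, P3 goes as far as possible. Walking it through:
  pool = (3, 0)
  run P1 (needs (2, 0), free (3, 0)); after release of (1, 0) the pool is (4, 0)
  run P3 (needs (4, 0), free (4, 0)); after release of (1, 0) the pool is (5, 0)
  P4 cannot run: need (2, 1) vs free (5, 0) (insufficient type-C units)
  P2 cannot run: need (4, 1) vs free (5, 0) (insufficient type-C units)
Post-grant, the permanently blocked set is P4 and P2.
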